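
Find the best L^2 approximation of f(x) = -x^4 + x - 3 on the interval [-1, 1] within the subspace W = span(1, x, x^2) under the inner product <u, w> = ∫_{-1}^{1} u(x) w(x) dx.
g(x) = -6*x^2/7 + x - 102/35

The best approximation g ∈ W is the orthogonal projection of f onto W. Writing g = a_0 + a_1 x + a_2 x^2, the coefficients solve the normal equations G · a = b where
  G_{ij} = <φ_i, φ_j> and b_i = <f, φ_i>, with φ_0 = 1, φ_1 = x, φ_2 = x^2.
G =
  [2, 0, 2/3]
  [0, 2/3, 0]
  [2/3, 0, 2/5],
b = (-32/5, 2/3, -16/7).
Solving gives a_0 = -102/35, a_1 = 1, a_2 = -6/7, so
  g(x) = -6*x^2/7 + x - 102/35.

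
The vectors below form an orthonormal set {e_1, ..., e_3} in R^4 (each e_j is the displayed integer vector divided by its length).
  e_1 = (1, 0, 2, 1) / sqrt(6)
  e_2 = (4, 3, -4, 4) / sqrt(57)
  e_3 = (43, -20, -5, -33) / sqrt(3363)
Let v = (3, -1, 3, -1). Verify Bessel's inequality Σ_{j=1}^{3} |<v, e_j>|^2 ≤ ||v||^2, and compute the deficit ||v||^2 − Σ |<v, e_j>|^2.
Σ |<v, e_j>|^2 = 3508/177; ||v||^2 = 20; deficit = 32/177

Write each e_j = u_j / sqrt(<u_j, u_j>) where u_j is the displayed integer vector. Then <v, e_j> = <v, u_j> / sqrt(<u_j, u_j>), so |<v, e_j>|^2 = <v, u_j>^2 / <u_j, u_j>.
Coefficients: <v, e_1> = 8/sqrt(6), <v, e_2> = -7/sqrt(57), <v, e_3> = 167/sqrt(3363).
Square and sum: Σ |<v, e_j>|^2 = 3508/177.
Compute ||v||^2 = v·v = 20.
Deficit = 20 − 3508/177 = 32/177 ≥ 0, confirming Bessel's inequality. (The deficit equals ||v − Σ <v,e_j> e_j||^2, the squared distance from v to span{e_j}.)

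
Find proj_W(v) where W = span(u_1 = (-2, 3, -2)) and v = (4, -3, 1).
proj_W(v) = (38/17, -57/17, 38/17)

Set up U = [u_1 | ... | u_1] ∈ R^(3×1). The projector onto W = col(U) is P = U (U^T U)^(-1) U^T.
Compute U^T U =
  [17],
and U^T v = (-19).
Solve U^T U · c = U^T v for the coefficients: c = (-19/17). The projection is proj_W(v) = U c.
Check: (v - proj_W(v)) · u_1 = 0  (should be 0).
Result: proj_W(v) = (38/17, -57/17, 38/17).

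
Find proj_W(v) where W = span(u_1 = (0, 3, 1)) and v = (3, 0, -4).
proj_W(v) = (0, -6/5, -2/5)

Set up U = [u_1 | ... | u_1] ∈ R^(3×1). The projector onto W = col(U) is P = U (U^T U)^(-1) U^T.
Compute U^T U =
  [10],
and U^T v = (-4).
Solve U^T U · c = U^T v for the coefficients: c = (-2/5). The projection is proj_W(v) = U c.
Check: (v - proj_W(v)) · u_1 = 0  (should be 0).
Result: proj_W(v) = (0, -6/5, -2/5).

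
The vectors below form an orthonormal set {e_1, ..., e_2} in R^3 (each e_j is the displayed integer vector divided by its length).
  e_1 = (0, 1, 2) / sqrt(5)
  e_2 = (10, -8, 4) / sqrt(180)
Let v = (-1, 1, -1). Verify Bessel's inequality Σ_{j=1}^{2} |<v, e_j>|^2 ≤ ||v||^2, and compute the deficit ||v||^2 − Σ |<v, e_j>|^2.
Σ |<v, e_j>|^2 = 26/9; ||v||^2 = 3; deficit = 1/9

Write each e_j = u_j / sqrt(<u_j, u_j>) where u_j is the displayed integer vector. Then <v, e_j> = <v, u_j> / sqrt(<u_j, u_j>), so |<v, e_j>|^2 = <v, u_j>^2 / <u_j, u_j>.
Coefficients: <v, e_1> = -1/sqrt(5), <v, e_2> = -22/sqrt(180).
Square and sum: Σ |<v, e_j>|^2 = 26/9.
Compute ||v||^2 = v·v = 3.
Deficit = 3 − 26/9 = 1/9 ≥ 0, confirming Bessel's inequality. (The deficit equals ||v − Σ <v,e_j> e_j||^2, the squared distance from v to span{e_j}.)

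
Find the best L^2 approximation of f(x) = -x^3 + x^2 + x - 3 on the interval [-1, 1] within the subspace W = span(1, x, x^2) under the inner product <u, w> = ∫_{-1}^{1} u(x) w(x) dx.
g(x) = x^2 + 2*x/5 - 3

The best approximation g ∈ W is the orthogonal projection of f onto W. Writing g = a_0 + a_1 x + a_2 x^2, the coefficients solve the normal equations G · a = b where
  G_{ij} = <φ_i, φ_j> and b_i = <f, φ_i>, with φ_0 = 1, φ_1 = x, φ_2 = x^2.
G =
  [2, 0, 2/3]
  [0, 2/3, 0]
  [2/3, 0, 2/5],
b = (-16/3, 4/15, -8/5).
Solving gives a_0 = -3, a_1 = 2/5, a_2 = 1, so
  g(x) = x^2 + 2*x/5 - 3.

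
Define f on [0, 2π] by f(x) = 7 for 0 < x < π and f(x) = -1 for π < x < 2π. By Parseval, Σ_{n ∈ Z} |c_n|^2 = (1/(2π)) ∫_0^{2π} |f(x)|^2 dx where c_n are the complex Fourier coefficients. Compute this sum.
Σ |c_n|^2 = 25

Parseval equates the L^2 energy of f (normalised by 1/(2π)) with the ℓ^2 sum of its Fourier coefficients: (1/(2π)) ∫_0^{2π} |f|^2 = Σ |c_n|^2.
Compute the left side: (1/(2π)) [∫_0^π 7^2 dx + ∫_π^{2π} (-1)^2 dx] = (1/(2π)) · (49π + 1π) = (49 + 1)/2 = 25.
So Σ_{n ∈ Z} |c_n|^2 = 25.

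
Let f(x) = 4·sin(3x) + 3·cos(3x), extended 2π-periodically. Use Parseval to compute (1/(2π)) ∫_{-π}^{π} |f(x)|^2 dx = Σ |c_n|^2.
Σ |c_n|^2 = 25/2

Expand |f|^2 and use orthogonality of {sin(nx), cos(mx)} on [-π, π]:
  ∫_{-π}^{π} sin(nx)^2 dx = π, ∫ cos(mx)^2 dx = π, and cross terms integrate to 0.
So ∫_{-π}^{π} f(x)^2 dx = 4^2 · π + 3^2 · π = (16 + 9)π.
Divide by 2π: (16 + 9)/2 = 25/2.
By Parseval, this equals Σ |c_n|^2.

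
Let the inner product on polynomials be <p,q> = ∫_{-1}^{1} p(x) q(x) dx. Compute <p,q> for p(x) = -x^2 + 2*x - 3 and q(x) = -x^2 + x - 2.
<p,q> = 256/15

Expand the product: p(x)·q(x) = x^4 - 3*x^3 + 7*x^2 - 7*x + 6.
∫_{-1}^{1} of each monomial x^k gives [2/(k+1) if k even, 0 if k odd]. Integrating term-by-term (or equivalently evaluating the antiderivative F(x) = x^5/5 - 3*x^4/4 + 7*x^3/3 - 7*x^2/2 + 6*x at the endpoints):
  F(1) − F(−1) = 257/60 − (-767/60) = 256/15.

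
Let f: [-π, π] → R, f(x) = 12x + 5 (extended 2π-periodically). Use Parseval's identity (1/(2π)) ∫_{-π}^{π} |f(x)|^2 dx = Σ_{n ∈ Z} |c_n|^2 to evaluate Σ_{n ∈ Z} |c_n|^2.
Σ |c_n|^2 = 48π^2 + 25

Expand and integrate term by term over [-π, π]:
  ∫ (12x)^2 dx = 144·(2π^3/3); ∫ 2·12·(5)·x dx = 0 (odd integrand); ∫ 5^2 dx = 25·2π.
So (1/(2π)) ∫_{-π}^{π} (12x + 5)^2 dx = 144π^2/3 + 25 = 48π^2 + 25.
Parseval ⇒ Σ |c_n|^2 = 48π^2 + 25.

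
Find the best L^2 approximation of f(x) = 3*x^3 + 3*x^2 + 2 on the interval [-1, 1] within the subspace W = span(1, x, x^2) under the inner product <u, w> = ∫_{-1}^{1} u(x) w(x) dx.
g(x) = 3*x^2 + 9*x/5 + 2

The best approximation g ∈ W is the orthogonal projection of f onto W. Writing g = a_0 + a_1 x + a_2 x^2, the coefficients solve the normal equations G · a = b where
  G_{ij} = <φ_i, φ_j> and b_i = <f, φ_i>, with φ_0 = 1, φ_1 = x, φ_2 = x^2.
G =
  [2, 0, 2/3]
  [0, 2/3, 0]
  [2/3, 0, 2/5],
b = (6, 6/5, 38/15).
Solving gives a_0 = 2, a_1 = 9/5, a_2 = 3, so
  g(x) = 3*x^2 + 9*x/5 + 2.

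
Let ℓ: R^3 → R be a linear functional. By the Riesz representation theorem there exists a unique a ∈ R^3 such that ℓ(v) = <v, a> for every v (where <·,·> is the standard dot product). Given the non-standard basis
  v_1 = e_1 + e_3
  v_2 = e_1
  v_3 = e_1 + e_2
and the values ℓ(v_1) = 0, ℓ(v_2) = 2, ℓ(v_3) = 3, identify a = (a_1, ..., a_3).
a = (2, 1, -2)

Write a = (a_1, ..., a_3) in the standard basis. For each basis vector v_i, ℓ(v_i) = <v_i, a> is a linear equation in the a_j's. Collect the n equations into a matrix system V a = ℓ, where row i of V is v_i (expressed in the standard basis). Since V is invertible (lower-triangular with 1s on the diagonal, up to permutation), solve by back-substitution:
  V =
[[1, 0, 1],
 [1, 0, 0],
 [1, 1, 0]]
  V a = (0, 2, 3)
Solving gives a = (2, 1, -2).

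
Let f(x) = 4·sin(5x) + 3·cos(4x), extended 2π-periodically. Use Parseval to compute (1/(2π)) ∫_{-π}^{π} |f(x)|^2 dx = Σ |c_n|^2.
Σ |c_n|^2 = 25/2

Expand |f|^2 and use orthogonality of {sin(nx), cos(mx)} on [-π, π]:
  ∫_{-π}^{π} sin(nx)^2 dx = π, ∫ cos(mx)^2 dx = π, and cross terms integrate to 0.
So ∫_{-π}^{π} f(x)^2 dx = 4^2 · π + 3^2 · π = (16 + 9)π.
Divide by 2π: (16 + 9)/2 = 25/2.
By Parseval, this equals Σ |c_n|^2.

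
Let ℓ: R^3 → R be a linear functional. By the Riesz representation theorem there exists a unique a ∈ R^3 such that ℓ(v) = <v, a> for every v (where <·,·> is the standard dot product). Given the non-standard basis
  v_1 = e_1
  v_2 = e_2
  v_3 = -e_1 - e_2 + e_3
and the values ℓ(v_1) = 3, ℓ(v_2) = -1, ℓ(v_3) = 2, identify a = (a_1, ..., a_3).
a = (3, -1, 4)

Write a = (a_1, ..., a_3) in the standard basis. For each basis vector v_i, ℓ(v_i) = <v_i, a> is a linear equation in the a_j's. Collect the n equations into a matrix system V a = ℓ, where row i of V is v_i (expressed in the standard basis). Since V is invertible (lower-triangular with 1s on the diagonal, up to permutation), solve by back-substitution:
  V =
[[1, 0, 0],
 [0, 1, 0],
 [-1, -1, 1]]
  V a = (3, -1, 2)
Solving gives a = (3, -1, 4).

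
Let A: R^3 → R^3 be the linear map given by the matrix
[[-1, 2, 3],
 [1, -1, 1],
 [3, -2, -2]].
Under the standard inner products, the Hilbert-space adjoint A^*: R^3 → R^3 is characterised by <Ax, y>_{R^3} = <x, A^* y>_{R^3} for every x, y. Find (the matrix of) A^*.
A^* = A^T =
[[-1, 1, 3],
 [2, -1, -2],
 [3, 1, -2]]

For real matrices with standard dot products, the defining identity <Ax, y> = <x, A^* y> gives (Ax)^T y = x^T (A^*) y, i.e. x^T A^T y = x^T (A^*) y. Since this holds for all x, y, we must have A^* = A^T. Therefore
A^* =
[[-1, 1, 3],
 [2, -1, -2],
 [3, 1, -2]].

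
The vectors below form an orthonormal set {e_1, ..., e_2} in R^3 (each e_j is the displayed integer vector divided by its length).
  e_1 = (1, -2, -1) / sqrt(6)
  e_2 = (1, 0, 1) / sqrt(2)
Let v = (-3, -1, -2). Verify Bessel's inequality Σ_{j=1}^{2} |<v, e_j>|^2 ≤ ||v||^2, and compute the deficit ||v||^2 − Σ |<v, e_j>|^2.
Σ |<v, e_j>|^2 = 38/3; ||v||^2 = 14; deficit = 4/3

Write each e_j = u_j / sqrt(<u_j, u_j>) where u_j is the displayed integer vector. Then <v, e_j> = <v, u_j> / sqrt(<u_j, u_j>), so |<v, e_j>|^2 = <v, u_j>^2 / <u_j, u_j>.
Coefficients: <v, e_1> = 1/sqrt(6), <v, e_2> = -5/sqrt(2).
Square and sum: Σ |<v, e_j>|^2 = 38/3.
Compute ||v||^2 = v·v = 14.
Deficit = 14 − 38/3 = 4/3 ≥ 0, confirming Bessel's inequality. (The deficit equals ||v − Σ <v,e_j> e_j||^2, the squared distance from v to span{e_j}.)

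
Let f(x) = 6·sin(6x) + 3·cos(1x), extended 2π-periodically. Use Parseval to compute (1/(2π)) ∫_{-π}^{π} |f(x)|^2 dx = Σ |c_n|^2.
Σ |c_n|^2 = 45/2

Expand |f|^2 and use orthogonality of {sin(nx), cos(mx)} on [-π, π]:
  ∫_{-π}^{π} sin(nx)^2 dx = π, ∫ cos(mx)^2 dx = π, and cross terms integrate to 0.
So ∫_{-π}^{π} f(x)^2 dx = 6^2 · π + 3^2 · π = (36 + 9)π.
Divide by 2π: (36 + 9)/2 = 45/2.
By Parseval, this equals Σ |c_n|^2.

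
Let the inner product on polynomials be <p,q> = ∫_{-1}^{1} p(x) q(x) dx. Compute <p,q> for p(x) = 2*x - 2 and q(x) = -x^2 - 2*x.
<p,q> = -4/3

Expand the product: p(x)·q(x) = -2*x^3 - 2*x^2 + 4*x.
∫_{-1}^{1} of each monomial x^k gives [2/(k+1) if k even, 0 if k odd]. Integrating term-by-term (or equivalently evaluating the antiderivative F(x) = -x^4/2 - 2*x^3/3 + 2*x^2 at the endpoints):
  F(1) − F(−1) = 5/6 − (13/6) = -4/3.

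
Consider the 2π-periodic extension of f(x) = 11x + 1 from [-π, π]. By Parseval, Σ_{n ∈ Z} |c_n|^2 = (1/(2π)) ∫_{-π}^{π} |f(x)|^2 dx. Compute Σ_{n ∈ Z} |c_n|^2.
Σ |c_n|^2 = 121π^2/3 + 1

Expand and integrate term by term over [-π, π]:
  ∫ (11x)^2 dx = 121·(2π^3/3); ∫ 2·11·(1)·x dx = 0 (odd integrand); ∫ 1^2 dx = 1·2π.
So (1/(2π)) ∫_{-π}^{π} (11x + 1)^2 dx = 121π^2/3 + 1 = 121π^2/3 + 1.
Parseval ⇒ Σ |c_n|^2 = 121π^2/3 + 1.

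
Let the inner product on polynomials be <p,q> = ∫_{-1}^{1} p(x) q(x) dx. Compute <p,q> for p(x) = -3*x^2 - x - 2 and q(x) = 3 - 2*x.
<p,q> = -50/3

Expand the product: p(x)·q(x) = 6*x^3 - 7*x^2 + x - 6.
∫_{-1}^{1} of each monomial x^k gives [2/(k+1) if k even, 0 if k odd]. Integrating term-by-term (or equivalently evaluating the antiderivative F(x) = 3*x^4/2 - 7*x^3/3 + x^2/2 - 6*x at the endpoints):
  F(1) − F(−1) = -19/3 − (31/3) = -50/3.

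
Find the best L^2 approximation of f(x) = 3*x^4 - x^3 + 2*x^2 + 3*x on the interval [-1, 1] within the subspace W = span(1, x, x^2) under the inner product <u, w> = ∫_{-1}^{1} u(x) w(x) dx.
g(x) = 32*x^2/7 + 12*x/5 - 9/35

The best approximation g ∈ W is the orthogonal projection of f onto W. Writing g = a_0 + a_1 x + a_2 x^2, the coefficients solve the normal equations G · a = b where
  G_{ij} = <φ_i, φ_j> and b_i = <f, φ_i>, with φ_0 = 1, φ_1 = x, φ_2 = x^2.
G =
  [2, 0, 2/3]
  [0, 2/3, 0]
  [2/3, 0, 2/5],
b = (38/15, 8/5, 58/35).
Solving gives a_0 = -9/35, a_1 = 12/5, a_2 = 32/7, so
  g(x) = 32*x^2/7 + 12*x/5 - 9/35.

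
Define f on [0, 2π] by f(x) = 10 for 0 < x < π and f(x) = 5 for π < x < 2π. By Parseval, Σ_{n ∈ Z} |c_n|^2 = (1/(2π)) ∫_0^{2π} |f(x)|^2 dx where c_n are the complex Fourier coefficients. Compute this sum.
Σ |c_n|^2 = 125/2

Parseval equates the L^2 energy of f (normalised by 1/(2π)) with the ℓ^2 sum of its Fourier coefficients: (1/(2π)) ∫_0^{2π} |f|^2 = Σ |c_n|^2.
Compute the left side: (1/(2π)) [∫_0^π 10^2 dx + ∫_π^{2π} 5^2 dx] = (1/(2π)) · (100π + 25π) = (100 + 25)/2 = 125/2.
So Σ_{n ∈ Z} |c_n|^2 = 125/2.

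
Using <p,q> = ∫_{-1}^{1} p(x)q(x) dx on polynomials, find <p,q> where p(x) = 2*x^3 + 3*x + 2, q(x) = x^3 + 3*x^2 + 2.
<p,q> = 482/35

Expand the product: p(x)·q(x) = 2*x^6 + 6*x^5 + 3*x^4 + 15*x^3 + 6*x^2 + 6*x + 4.
∫_{-1}^{1} of each monomial x^k gives [2/(k+1) if k even, 0 if k odd]. Integrating term-by-term (or equivalently evaluating the antiderivative F(x) = 2*x^7/7 + x^6 + 3*x^5/5 + 15*x^4/4 + 2*x^3 + 3*x^2 + 4*x at the endpoints):
  F(1) − F(−1) = 2049/140 − (121/140) = 482/35.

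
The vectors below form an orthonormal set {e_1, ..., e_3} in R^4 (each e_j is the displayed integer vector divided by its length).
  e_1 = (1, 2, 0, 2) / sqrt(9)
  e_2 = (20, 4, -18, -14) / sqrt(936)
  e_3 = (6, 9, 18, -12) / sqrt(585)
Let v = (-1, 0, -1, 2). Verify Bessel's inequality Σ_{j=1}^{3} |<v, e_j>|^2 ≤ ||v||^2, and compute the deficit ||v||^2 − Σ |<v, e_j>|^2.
Σ |<v, e_j>|^2 = 59/10; ||v||^2 = 6; deficit = 1/10

Write each e_j = u_j / sqrt(<u_j, u_j>) where u_j is the displayed integer vector. Then <v, e_j> = <v, u_j> / sqrt(<u_j, u_j>), so |<v, e_j>|^2 = <v, u_j>^2 / <u_j, u_j>.
Coefficients: <v, e_1> = 3/sqrt(9), <v, e_2> = -30/sqrt(936), <v, e_3> = -48/sqrt(585).
Square and sum: Σ |<v, e_j>|^2 = 59/10.
Compute ||v||^2 = v·v = 6.
Deficit = 6 − 59/10 = 1/10 ≥ 0, confirming Bessel's inequality. (The deficit equals ||v − Σ <v,e_j> e_j||^2, the squared distance from v to span{e_j}.)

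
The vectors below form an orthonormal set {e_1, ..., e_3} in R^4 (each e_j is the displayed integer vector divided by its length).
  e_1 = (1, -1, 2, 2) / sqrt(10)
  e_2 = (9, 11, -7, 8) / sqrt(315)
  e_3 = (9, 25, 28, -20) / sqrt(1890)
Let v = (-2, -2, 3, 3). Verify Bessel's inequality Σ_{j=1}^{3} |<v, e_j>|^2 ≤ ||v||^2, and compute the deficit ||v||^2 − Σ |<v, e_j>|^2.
Σ |<v, e_j>|^2 = 2669/135; ||v||^2 = 26; deficit = 841/135

Write each e_j = u_j / sqrt(<u_j, u_j>) where u_j is the displayed integer vector. Then <v, e_j> = <v, u_j> / sqrt(<u_j, u_j>), so |<v, e_j>|^2 = <v, u_j>^2 / <u_j, u_j>.
Coefficients: <v, e_1> = 12/sqrt(10), <v, e_2> = -37/sqrt(315), <v, e_3> = -44/sqrt(1890).
Square and sum: Σ |<v, e_j>|^2 = 2669/135.
Compute ||v||^2 = v·v = 26.
Deficit = 26 − 2669/135 = 841/135 ≥ 0, confirming Bessel's inequality. (The deficit equals ||v − Σ <v,e_j> e_j||^2, the squared distance from v to span{e_j}.)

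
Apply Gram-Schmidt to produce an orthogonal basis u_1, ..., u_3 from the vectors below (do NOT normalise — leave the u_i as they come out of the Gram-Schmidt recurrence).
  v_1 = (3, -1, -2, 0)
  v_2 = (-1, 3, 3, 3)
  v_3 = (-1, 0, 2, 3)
Orthogonal basis:
  u_1 = (3, -1, -2, 0)
  u_2 = (11/7, 15/7, 9/7, 3)
  u_3 = (-12/31, -53/31, 17/62, 81/62)

Apply the Gram-Schmidt recurrence
  u_1 = v_1
  u_i = v_i − Σ_{j<i} ((v_i · u_j) / (u_j · u_j)) · u_j.

Step by step this gives:
  u_1 = (3, -1, -2, 0)
  u_2 = (11/7, 15/7, 9/7, 3)
  u_3 = (-12/31, -53/31, 17/62, 81/62)

Orthogonality check:
  u_2 · u_1 = 0 (should be 0)
  u_3 · u_1 = 0 (should be 0)
  u_3 · u_2 = 0 (should be 0)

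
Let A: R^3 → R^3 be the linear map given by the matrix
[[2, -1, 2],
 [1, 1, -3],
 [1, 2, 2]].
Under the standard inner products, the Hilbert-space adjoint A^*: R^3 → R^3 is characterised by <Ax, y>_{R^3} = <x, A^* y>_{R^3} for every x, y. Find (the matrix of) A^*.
A^* = A^T =
[[2, 1, 1],
 [-1, 1, 2],
 [2, -3, 2]]

For real matrices with standard dot products, the defining identity <Ax, y> = <x, A^* y> gives (Ax)^T y = x^T (A^*) y, i.e. x^T A^T y = x^T (A^*) y. Since this holds for all x, y, we must have A^* = A^T. Therefore
A^* =
[[2, 1, 1],
 [-1, 1, 2],
 [2, -3, 2]].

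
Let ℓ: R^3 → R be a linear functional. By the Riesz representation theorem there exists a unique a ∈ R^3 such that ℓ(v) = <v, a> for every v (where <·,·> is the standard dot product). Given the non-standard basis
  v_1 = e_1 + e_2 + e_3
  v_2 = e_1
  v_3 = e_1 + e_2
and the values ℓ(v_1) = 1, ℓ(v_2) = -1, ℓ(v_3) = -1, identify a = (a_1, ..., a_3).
a = (-1, 0, 2)

Write a = (a_1, ..., a_3) in the standard basis. For each basis vector v_i, ℓ(v_i) = <v_i, a> is a linear equation in the a_j's. Collect the n equations into a matrix system V a = ℓ, where row i of V is v_i (expressed in the standard basis). Since V is invertible (lower-triangular with 1s on the diagonal, up to permutation), solve by back-substitution:
  V =
[[1, 1, 1],
 [1, 0, 0],
 [1, 1, 0]]
  V a = (1, -1, -1)
Solving gives a = (-1, 0, 2).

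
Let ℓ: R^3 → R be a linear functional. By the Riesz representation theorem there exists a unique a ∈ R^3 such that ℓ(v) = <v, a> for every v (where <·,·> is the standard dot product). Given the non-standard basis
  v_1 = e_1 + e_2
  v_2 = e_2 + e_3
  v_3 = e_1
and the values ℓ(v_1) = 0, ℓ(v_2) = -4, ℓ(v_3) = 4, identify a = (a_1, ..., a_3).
a = (4, -4, 0)

Write a = (a_1, ..., a_3) in the standard basis. For each basis vector v_i, ℓ(v_i) = <v_i, a> is a linear equation in the a_j's. Collect the n equations into a matrix system V a = ℓ, where row i of V is v_i (expressed in the standard basis). Since V is invertible (lower-triangular with 1s on the diagonal, up to permutation), solve by back-substitution:
  V =
[[1, 1, 0],
 [0, 1, 1],
 [1, 0, 0]]
  V a = (0, -4, 4)
Solving gives a = (4, -4, 0).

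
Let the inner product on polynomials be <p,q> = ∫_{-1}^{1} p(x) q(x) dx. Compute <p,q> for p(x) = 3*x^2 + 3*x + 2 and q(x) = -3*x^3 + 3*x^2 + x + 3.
<p,q> = 24

Expand the product: p(x)·q(x) = -9*x^5 + 6*x^3 + 18*x^2 + 11*x + 6.
∫_{-1}^{1} of each monomial x^k gives [2/(k+1) if k even, 0 if k odd]. Integrating term-by-term (or equivalently evaluating the antiderivative F(x) = -3*x^6/2 + 3*x^4/2 + 6*x^3 + 11*x^2/2 + 6*x at the endpoints):
  F(1) − F(−1) = 35/2 − (-13/2) = 24.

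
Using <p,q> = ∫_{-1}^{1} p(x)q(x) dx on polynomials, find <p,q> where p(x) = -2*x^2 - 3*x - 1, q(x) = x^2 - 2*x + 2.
<p,q> = -62/15

Expand the product: p(x)·q(x) = -2*x^4 + x^3 + x^2 - 4*x - 2.
∫_{-1}^{1} of each monomial x^k gives [2/(k+1) if k even, 0 if k odd]. Integrating term-by-term (or equivalently evaluating the antiderivative F(x) = -2*x^5/5 + x^4/4 + x^3/3 - 2*x^2 - 2*x at the endpoints):
  F(1) − F(−1) = -229/60 − (19/60) = -62/15.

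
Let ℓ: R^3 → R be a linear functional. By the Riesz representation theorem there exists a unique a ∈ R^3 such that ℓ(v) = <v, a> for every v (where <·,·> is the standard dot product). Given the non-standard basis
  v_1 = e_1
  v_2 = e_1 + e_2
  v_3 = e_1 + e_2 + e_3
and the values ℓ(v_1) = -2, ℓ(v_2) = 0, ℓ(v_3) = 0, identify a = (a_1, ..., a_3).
a = (-2, 2, 0)

Write a = (a_1, ..., a_3) in the standard basis. For each basis vector v_i, ℓ(v_i) = <v_i, a> is a linear equation in the a_j's. Collect the n equations into a matrix system V a = ℓ, where row i of V is v_i (expressed in the standard basis). Since V is invertible (lower-triangular with 1s on the diagonal, up to permutation), solve by back-substitution:
  V =
[[1, 0, 0],
 [1, 1, 0],
 [1, 1, 1]]
  V a = (-2, 0, 0)
Solving gives a = (-2, 2, 0).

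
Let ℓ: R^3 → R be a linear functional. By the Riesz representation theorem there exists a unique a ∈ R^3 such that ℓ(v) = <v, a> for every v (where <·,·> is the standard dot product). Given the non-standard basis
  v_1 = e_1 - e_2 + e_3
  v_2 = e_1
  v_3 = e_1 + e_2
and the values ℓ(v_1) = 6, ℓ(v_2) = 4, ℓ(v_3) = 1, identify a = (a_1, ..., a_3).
a = (4, -3, -1)

Write a = (a_1, ..., a_3) in the standard basis. For each basis vector v_i, ℓ(v_i) = <v_i, a> is a linear equation in the a_j's. Collect the n equations into a matrix system V a = ℓ, where row i of V is v_i (expressed in the standard basis). Since V is invertible (lower-triangular with 1s on the diagonal, up to permutation), solve by back-substitution:
  V =
[[1, -1, 1],
 [1, 0, 0],
 [1, 1, 0]]
  V a = (6, 4, 1)
Solving gives a = (4, -3, -1).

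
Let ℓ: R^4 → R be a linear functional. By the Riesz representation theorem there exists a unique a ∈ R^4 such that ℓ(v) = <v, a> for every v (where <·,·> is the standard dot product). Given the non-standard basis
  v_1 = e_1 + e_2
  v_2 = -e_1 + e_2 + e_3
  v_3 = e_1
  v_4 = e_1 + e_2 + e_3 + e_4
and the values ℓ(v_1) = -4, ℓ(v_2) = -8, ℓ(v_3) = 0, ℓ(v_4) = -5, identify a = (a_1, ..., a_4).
a = (0, -4, -4, 3)

Write a = (a_1, ..., a_4) in the standard basis. For each basis vector v_i, ℓ(v_i) = <v_i, a> is a linear equation in the a_j's. Collect the n equations into a matrix system V a = ℓ, where row i of V is v_i (expressed in the standard basis). Since V is invertible (lower-triangular with 1s on the diagonal, up to permutation), solve by back-substitution:
  V =
[[1, 1, 0, 0],
 [-1, 1, 1, 0],
 [1, 0, 0, 0],
 [1, 1, 1, 1]]
  V a = (-4, -8, 0, -5)
Solving gives a = (0, -4, -4, 3).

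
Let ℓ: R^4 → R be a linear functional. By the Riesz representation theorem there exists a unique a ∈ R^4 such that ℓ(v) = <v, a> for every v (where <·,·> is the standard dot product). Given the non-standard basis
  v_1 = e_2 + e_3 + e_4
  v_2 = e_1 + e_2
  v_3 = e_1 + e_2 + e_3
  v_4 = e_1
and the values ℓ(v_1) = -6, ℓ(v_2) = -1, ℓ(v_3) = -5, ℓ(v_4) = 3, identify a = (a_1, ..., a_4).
a = (3, -4, -4, 2)

Write a = (a_1, ..., a_4) in the standard basis. For each basis vector v_i, ℓ(v_i) = <v_i, a> is a linear equation in the a_j's. Collect the n equations into a matrix system V a = ℓ, where row i of V is v_i (expressed in the standard basis). Since V is invertible (lower-triangular with 1s on the diagonal, up to permutation), solve by back-substitution:
  V =
[[0, 1, 1, 1],
 [1, 1, 0, 0],
 [1, 1, 1, 0],
 [1, 0, 0, 0]]
  V a = (-6, -1, -5, 3)
Solving gives a = (3, -4, -4, 2).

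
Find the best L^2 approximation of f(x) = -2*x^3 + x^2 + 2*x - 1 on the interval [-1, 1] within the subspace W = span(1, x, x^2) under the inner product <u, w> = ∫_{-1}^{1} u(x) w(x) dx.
g(x) = x^2 + 4*x/5 - 1

The best approximation g ∈ W is the orthogonal projection of f onto W. Writing g = a_0 + a_1 x + a_2 x^2, the coefficients solve the normal equations G · a = b where
  G_{ij} = <φ_i, φ_j> and b_i = <f, φ_i>, with φ_0 = 1, φ_1 = x, φ_2 = x^2.
G =
  [2, 0, 2/3]
  [0, 2/3, 0]
  [2/3, 0, 2/5],
b = (-4/3, 8/15, -4/15).
Solving gives a_0 = -1, a_1 = 4/5, a_2 = 1, so
  g(x) = x^2 + 4*x/5 - 1.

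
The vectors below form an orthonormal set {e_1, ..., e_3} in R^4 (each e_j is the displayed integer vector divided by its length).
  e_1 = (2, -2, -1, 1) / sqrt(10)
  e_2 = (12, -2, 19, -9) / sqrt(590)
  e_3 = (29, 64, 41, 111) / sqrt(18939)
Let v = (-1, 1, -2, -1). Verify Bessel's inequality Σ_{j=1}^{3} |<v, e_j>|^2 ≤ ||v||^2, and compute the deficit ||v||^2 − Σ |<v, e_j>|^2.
Σ |<v, e_j>|^2 = 1718/321; ||v||^2 = 7; deficit = 529/321

Write each e_j = u_j / sqrt(<u_j, u_j>) where u_j is the displayed integer vector. Then <v, e_j> = <v, u_j> / sqrt(<u_j, u_j>), so |<v, e_j>|^2 = <v, u_j>^2 / <u_j, u_j>.
Coefficients: <v, e_1> = -3/sqrt(10), <v, e_2> = -43/sqrt(590), <v, e_3> = -158/sqrt(18939).
Square and sum: Σ |<v, e_j>|^2 = 1718/321.
Compute ||v||^2 = v·v = 7.
Deficit = 7 − 1718/321 = 529/321 ≥ 0, confirming Bessel's inequality. (The deficit equals ||v − Σ <v,e_j> e_j||^2, the squared distance from v to span{e_j}.)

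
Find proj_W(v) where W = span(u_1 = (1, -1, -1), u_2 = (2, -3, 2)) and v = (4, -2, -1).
proj_W(v) = (113/42, -64/21, -53/42)

Set up U = [u_1 | ... | u_2] ∈ R^(3×2). The projector onto W = col(U) is P = U (U^T U)^(-1) U^T.
Compute U^T U =
  [3, 3]
  [3, 17],
and U^T v = (7, 12).
Solve U^T U · c = U^T v for the coefficients: c = (83/42, 5/14). The projection is proj_W(v) = U c.
Check: (v - proj_W(v)) · u_1 = 0  (should be 0).
Check: (v - proj_W(v)) · u_2 = 0  (should be 0).
Result: proj_W(v) = (113/42, -64/21, -53/42).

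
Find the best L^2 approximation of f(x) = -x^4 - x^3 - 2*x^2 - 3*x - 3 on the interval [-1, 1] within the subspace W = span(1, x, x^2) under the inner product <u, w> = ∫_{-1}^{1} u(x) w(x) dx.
g(x) = -20*x^2/7 - 18*x/5 - 102/35

The best approximation g ∈ W is the orthogonal projection of f onto W. Writing g = a_0 + a_1 x + a_2 x^2, the coefficients solve the normal equations G · a = b where
  G_{ij} = <φ_i, φ_j> and b_i = <f, φ_i>, with φ_0 = 1, φ_1 = x, φ_2 = x^2.
G =
  [2, 0, 2/3]
  [0, 2/3, 0]
  [2/3, 0, 2/5],
b = (-116/15, -12/5, -108/35).
Solving gives a_0 = -102/35, a_1 = -18/5, a_2 = -20/7, so
  g(x) = -20*x^2/7 - 18*x/5 - 102/35.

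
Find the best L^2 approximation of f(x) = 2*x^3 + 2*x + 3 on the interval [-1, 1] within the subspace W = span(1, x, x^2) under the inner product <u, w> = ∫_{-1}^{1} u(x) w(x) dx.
g(x) = 16*x/5 + 3

The best approximation g ∈ W is the orthogonal projection of f onto W. Writing g = a_0 + a_1 x + a_2 x^2, the coefficients solve the normal equations G · a = b where
  G_{ij} = <φ_i, φ_j> and b_i = <f, φ_i>, with φ_0 = 1, φ_1 = x, φ_2 = x^2.
G =
  [2, 0, 2/3]
  [0, 2/3, 0]
  [2/3, 0, 2/5],
b = (6, 32/15, 2).
Solving gives a_0 = 3, a_1 = 16/5, a_2 = 0, so
  g(x) = 16*x/5 + 3.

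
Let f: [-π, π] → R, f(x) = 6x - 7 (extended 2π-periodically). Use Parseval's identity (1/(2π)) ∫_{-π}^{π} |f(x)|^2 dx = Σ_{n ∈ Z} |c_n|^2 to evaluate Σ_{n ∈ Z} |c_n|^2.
Σ |c_n|^2 = 12π^2 + 49

Expand and integrate term by term over [-π, π]:
  ∫ (6x)^2 dx = 36·(2π^3/3); ∫ 2·6·(-7)·x dx = 0 (odd integrand); ∫ (-7)^2 dx = 49·2π.
So (1/(2π)) ∫_{-π}^{π} (6x - 7)^2 dx = 36π^2/3 + 49 = 12π^2 + 49.
Parseval ⇒ Σ |c_n|^2 = 12π^2 + 49.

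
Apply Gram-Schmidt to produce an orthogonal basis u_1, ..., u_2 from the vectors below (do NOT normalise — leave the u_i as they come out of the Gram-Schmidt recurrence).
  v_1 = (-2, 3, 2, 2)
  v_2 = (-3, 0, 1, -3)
Orthogonal basis:
  u_1 = (-2, 3, 2, 2)
  u_2 = (-59/21, -2/7, 17/21, -67/21)

Apply the Gram-Schmidt recurrence
  u_1 = v_1
  u_i = v_i − Σ_{j<i} ((v_i · u_j) / (u_j · u_j)) · u_j.

Step by step this gives:
  u_1 = (-2, 3, 2, 2)
  u_2 = (-59/21, -2/7, 17/21, -67/21)

Orthogonality check:
  u_2 · u_1 = 0 (should be 0)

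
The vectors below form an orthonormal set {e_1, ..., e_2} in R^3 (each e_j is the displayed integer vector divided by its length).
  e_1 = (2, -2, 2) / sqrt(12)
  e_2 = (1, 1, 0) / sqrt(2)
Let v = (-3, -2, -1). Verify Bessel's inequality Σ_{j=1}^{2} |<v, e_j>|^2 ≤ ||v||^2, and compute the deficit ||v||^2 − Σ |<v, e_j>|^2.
Σ |<v, e_j>|^2 = 83/6; ||v||^2 = 14; deficit = 1/6

Write each e_j = u_j / sqrt(<u_j, u_j>) where u_j is the displayed integer vector. Then <v, e_j> = <v, u_j> / sqrt(<u_j, u_j>), so |<v, e_j>|^2 = <v, u_j>^2 / <u_j, u_j>.
Coefficients: <v, e_1> = -4/sqrt(12), <v, e_2> = -5/sqrt(2).
Square and sum: Σ |<v, e_j>|^2 = 83/6.
Compute ||v||^2 = v·v = 14.
Deficit = 14 − 83/6 = 1/6 ≥ 0, confirming Bessel's inequality. (The deficit equals ||v − Σ <v,e_j> e_j||^2, the squared distance from v to span{e_j}.)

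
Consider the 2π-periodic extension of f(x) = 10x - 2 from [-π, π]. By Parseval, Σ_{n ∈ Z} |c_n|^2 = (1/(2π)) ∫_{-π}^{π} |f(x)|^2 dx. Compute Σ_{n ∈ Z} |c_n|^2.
Σ |c_n|^2 = 100π^2/3 + 4

Expand and integrate term by term over [-π, π]:
  ∫ (10x)^2 dx = 100·(2π^3/3); ∫ 2·10·(-2)·x dx = 0 (odd integrand); ∫ (-2)^2 dx = 4·2π.
So (1/(2π)) ∫_{-π}^{π} (10x - 2)^2 dx = 100π^2/3 + 4 = 100π^2/3 + 4.
Parseval ⇒ Σ |c_n|^2 = 100π^2/3 + 4.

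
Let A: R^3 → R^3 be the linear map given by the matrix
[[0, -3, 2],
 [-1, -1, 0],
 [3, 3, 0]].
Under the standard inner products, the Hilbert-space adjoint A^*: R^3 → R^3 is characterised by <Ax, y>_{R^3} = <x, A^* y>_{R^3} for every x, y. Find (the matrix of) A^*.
A^* = A^T =
[[0, -1, 3],
 [-3, -1, 3],
 [2, 0, 0]]

For real matrices with standard dot products, the defining identity <Ax, y> = <x, A^* y> gives (Ax)^T y = x^T (A^*) y, i.e. x^T A^T y = x^T (A^*) y. Since this holds for all x, y, we must have A^* = A^T. Therefore
A^* =
[[0, -1, 3],
 [-3, -1, 3],
 [2, 0, 0]].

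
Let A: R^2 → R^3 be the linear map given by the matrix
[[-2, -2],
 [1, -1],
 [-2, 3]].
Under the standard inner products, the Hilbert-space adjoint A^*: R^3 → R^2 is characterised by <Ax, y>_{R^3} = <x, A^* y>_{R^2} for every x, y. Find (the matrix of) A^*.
A^* = A^T =
[[-2, 1, -2],
 [-2, -1, 3]]

For real matrices with standard dot products, the defining identity <Ax, y> = <x, A^* y> gives (Ax)^T y = x^T (A^*) y, i.e. x^T A^T y = x^T (A^*) y. Since this holds for all x, y, we must have A^* = A^T. Therefore
A^* =
[[-2, 1, -2],
 [-2, -1, 3]].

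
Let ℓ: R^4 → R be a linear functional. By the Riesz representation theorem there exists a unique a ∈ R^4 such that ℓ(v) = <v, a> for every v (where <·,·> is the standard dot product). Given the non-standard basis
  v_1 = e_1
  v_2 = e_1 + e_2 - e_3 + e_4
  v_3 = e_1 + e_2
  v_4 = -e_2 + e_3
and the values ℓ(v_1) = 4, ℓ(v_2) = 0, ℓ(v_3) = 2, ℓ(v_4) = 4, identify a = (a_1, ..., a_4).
a = (4, -2, 2, 0)

Write a = (a_1, ..., a_4) in the standard basis. For each basis vector v_i, ℓ(v_i) = <v_i, a> is a linear equation in the a_j's. Collect the n equations into a matrix system V a = ℓ, where row i of V is v_i (expressed in the standard basis). Since V is invertible (lower-triangular with 1s on the diagonal, up to permutation), solve by back-substitution:
  V =
[[1, 0, 0, 0],
 [1, 1, -1, 1],
 [1, 1, 0, 0],
 [0, -1, 1, 0]]
  V a = (4, 0, 2, 4)
Solving gives a = (4, -2, 2, 0).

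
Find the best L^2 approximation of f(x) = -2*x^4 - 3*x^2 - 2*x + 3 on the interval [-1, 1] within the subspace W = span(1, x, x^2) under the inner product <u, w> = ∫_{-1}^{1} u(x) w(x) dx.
g(x) = -33*x^2/7 - 2*x + 111/35

The best approximation g ∈ W is the orthogonal projection of f onto W. Writing g = a_0 + a_1 x + a_2 x^2, the coefficients solve the normal equations G · a = b where
  G_{ij} = <φ_i, φ_j> and b_i = <f, φ_i>, with φ_0 = 1, φ_1 = x, φ_2 = x^2.
G =
  [2, 0, 2/3]
  [0, 2/3, 0]
  [2/3, 0, 2/5],
b = (16/5, -4/3, 8/35).
Solving gives a_0 = 111/35, a_1 = -2, a_2 = -33/7, so
  g(x) = -33*x^2/7 - 2*x + 111/35.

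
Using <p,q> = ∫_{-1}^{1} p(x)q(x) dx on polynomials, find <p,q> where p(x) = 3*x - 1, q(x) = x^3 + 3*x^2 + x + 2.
<p,q> = -14/5

Expand the product: p(x)·q(x) = 3*x^4 + 8*x^3 + 5*x - 2.
∫_{-1}^{1} of each monomial x^k gives [2/(k+1) if k even, 0 if k odd]. Integrating term-by-term (or equivalently evaluating the antiderivative F(x) = 3*x^5/5 + 2*x^4 + 5*x^2/2 - 2*x at the endpoints):
  F(1) − F(−1) = 31/10 − (59/10) = -14/5.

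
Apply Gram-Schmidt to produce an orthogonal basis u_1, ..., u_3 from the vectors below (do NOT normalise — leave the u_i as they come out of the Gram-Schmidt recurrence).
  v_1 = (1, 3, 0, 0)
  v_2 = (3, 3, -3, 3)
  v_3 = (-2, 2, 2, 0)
Orthogonal basis:
  u_1 = (1, 3, 0, 0)
  u_2 = (9/5, -3/5, -3, 3)
  u_3 = (-3/2, 1/2, 1/2, 3/2)

Apply the Gram-Schmidt recurrence
  u_1 = v_1
  u_i = v_i − Σ_{j<i} ((v_i · u_j) / (u_j · u_j)) · u_j.

Step by step this gives:
  u_1 = (1, 3, 0, 0)
  u_2 = (9/5, -3/5, -3, 3)
  u_3 = (-3/2, 1/2, 1/2, 3/2)

Orthogonality check:
  u_2 · u_1 = 0 (should be 0)
  u_3 · u_1 = 0 (should be 0)
  u_3 · u_2 = 0 (should be 0)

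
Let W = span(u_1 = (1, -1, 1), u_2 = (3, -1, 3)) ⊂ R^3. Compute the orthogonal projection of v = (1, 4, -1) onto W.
proj_W(v) = (0, 4, 0)

Set up U = [u_1 | ... | u_2] ∈ R^(3×2). The projector onto W = col(U) is P = U (U^T U)^(-1) U^T.
Compute U^T U =
  [3, 7]
  [7, 19],
and U^T v = (-4, -4).
Solve U^T U · c = U^T v for the coefficients: c = (-6, 2). The projection is proj_W(v) = U c.
Check: (v - proj_W(v)) · u_1 = 0  (should be 0).
Check: (v - proj_W(v)) · u_2 = 0  (should be 0).
Result: proj_W(v) = (0, 4, 0).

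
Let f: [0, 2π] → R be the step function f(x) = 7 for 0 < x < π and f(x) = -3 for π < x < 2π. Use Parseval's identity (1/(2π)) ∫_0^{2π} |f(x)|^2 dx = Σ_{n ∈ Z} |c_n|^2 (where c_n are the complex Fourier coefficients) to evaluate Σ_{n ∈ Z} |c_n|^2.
Σ |c_n|^2 = 29

Parseval equates the L^2 energy of f (normalised by 1/(2π)) with the ℓ^2 sum of its Fourier coefficients: (1/(2π)) ∫_0^{2π} |f|^2 = Σ |c_n|^2.
Compute the left side: (1/(2π)) [∫_0^π 7^2 dx + ∫_π^{2π} (-3)^2 dx] = (1/(2π)) · (49π + 9π) = (49 + 9)/2 = 29.
So Σ_{n ∈ Z} |c_n|^2 = 29.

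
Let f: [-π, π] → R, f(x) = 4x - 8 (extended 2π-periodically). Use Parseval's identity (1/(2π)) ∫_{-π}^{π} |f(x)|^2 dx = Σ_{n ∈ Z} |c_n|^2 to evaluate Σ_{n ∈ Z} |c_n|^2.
Σ |c_n|^2 = 16π^2/3 + 64

Expand and integrate term by term over [-π, π]:
  ∫ (4x)^2 dx = 16·(2π^3/3); ∫ 2·4·(-8)·x dx = 0 (odd integrand); ∫ (-8)^2 dx = 64·2π.
So (1/(2π)) ∫_{-π}^{π} (4x - 8)^2 dx = 16π^2/3 + 64 = 16π^2/3 + 64.
Parseval ⇒ Σ |c_n|^2 = 16π^2/3 + 64.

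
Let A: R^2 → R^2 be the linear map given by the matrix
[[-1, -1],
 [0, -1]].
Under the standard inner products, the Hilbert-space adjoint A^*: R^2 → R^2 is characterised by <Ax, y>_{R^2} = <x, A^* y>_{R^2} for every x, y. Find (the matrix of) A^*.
A^* = A^T =
[[-1, 0],
 [-1, -1]]

For real matrices with standard dot products, the defining identity <Ax, y> = <x, A^* y> gives (Ax)^T y = x^T (A^*) y, i.e. x^T A^T y = x^T (A^*) y. Since this holds for all x, y, we must have A^* = A^T. Therefore
A^* =
[[-1, 0],
 [-1, -1]].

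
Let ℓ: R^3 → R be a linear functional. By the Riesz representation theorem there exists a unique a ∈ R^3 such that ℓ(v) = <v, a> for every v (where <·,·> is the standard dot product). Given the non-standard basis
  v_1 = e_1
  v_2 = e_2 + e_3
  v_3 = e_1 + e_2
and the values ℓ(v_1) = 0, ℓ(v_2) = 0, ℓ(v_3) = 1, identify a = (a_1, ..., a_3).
a = (0, 1, -1)

Write a = (a_1, ..., a_3) in the standard basis. For each basis vector v_i, ℓ(v_i) = <v_i, a> is a linear equation in the a_j's. Collect the n equations into a matrix system V a = ℓ, where row i of V is v_i (expressed in the standard basis). Since V is invertible (lower-triangular with 1s on the diagonal, up to permutation), solve by back-substitution:
  V =
[[1, 0, 0],
 [0, 1, 1],
 [1, 1, 0]]
  V a = (0, 0, 1)
Solving gives a = (0, 1, -1).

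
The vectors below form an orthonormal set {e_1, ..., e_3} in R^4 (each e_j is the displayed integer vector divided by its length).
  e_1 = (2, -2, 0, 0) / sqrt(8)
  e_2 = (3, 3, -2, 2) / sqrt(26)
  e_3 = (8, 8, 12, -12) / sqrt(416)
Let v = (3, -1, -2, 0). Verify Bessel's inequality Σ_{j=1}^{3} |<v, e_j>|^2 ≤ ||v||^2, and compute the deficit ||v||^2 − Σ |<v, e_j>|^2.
Σ |<v, e_j>|^2 = 12; ||v||^2 = 14; deficit = 2

Write each e_j = u_j / sqrt(<u_j, u_j>) where u_j is the displayed integer vector. Then <v, e_j> = <v, u_j> / sqrt(<u_j, u_j>), so |<v, e_j>|^2 = <v, u_j>^2 / <u_j, u_j>.
Coefficients: <v, e_1> = 8/sqrt(8), <v, e_2> = 10/sqrt(26), <v, e_3> = -8/sqrt(416).
Square and sum: Σ |<v, e_j>|^2 = 12.
Compute ||v||^2 = v·v = 14.
Deficit = 14 − 12 = 2 ≥ 0, confirming Bessel's inequality. (The deficit equals ||v − Σ <v,e_j> e_j||^2, the squared distance from v to span{e_j}.)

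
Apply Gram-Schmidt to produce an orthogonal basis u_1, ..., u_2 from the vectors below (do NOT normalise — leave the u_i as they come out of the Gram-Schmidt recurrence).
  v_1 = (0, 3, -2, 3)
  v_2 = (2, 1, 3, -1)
Orthogonal basis:
  u_1 = (0, 3, -2, 3)
  u_2 = (2, 20/11, 27/11, -2/11)

Apply the Gram-Schmidt recurrence
  u_1 = v_1
  u_i = v_i − Σ_{j<i} ((v_i · u_j) / (u_j · u_j)) · u_j.

Step by step this gives:
  u_1 = (0, 3, -2, 3)
  u_2 = (2, 20/11, 27/11, -2/11)

Orthogonality check:
  u_2 · u_1 = 0 (should be 0)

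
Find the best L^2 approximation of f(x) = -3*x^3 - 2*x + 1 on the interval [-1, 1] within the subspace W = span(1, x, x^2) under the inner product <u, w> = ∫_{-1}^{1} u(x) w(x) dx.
g(x) = 1 - 19*x/5

The best approximation g ∈ W is the orthogonal projection of f onto W. Writing g = a_0 + a_1 x + a_2 x^2, the coefficients solve the normal equations G · a = b where
  G_{ij} = <φ_i, φ_j> and b_i = <f, φ_i>, with φ_0 = 1, φ_1 = x, φ_2 = x^2.
G =
  [2, 0, 2/3]
  [0, 2/3, 0]
  [2/3, 0, 2/5],
b = (2, -38/15, 2/3).
Solving gives a_0 = 1, a_1 = -19/5, a_2 = 0, so
  g(x) = 1 - 19*x/5.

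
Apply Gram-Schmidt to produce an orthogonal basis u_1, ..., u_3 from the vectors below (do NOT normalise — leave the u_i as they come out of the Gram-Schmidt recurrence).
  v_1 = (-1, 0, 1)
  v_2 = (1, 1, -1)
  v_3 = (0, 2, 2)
Orthogonal basis:
  u_1 = (-1, 0, 1)
  u_2 = (0, 1, 0)
  u_3 = (1, 0, 1)

Apply the Gram-Schmidt recurrence
  u_1 = v_1
  u_i = v_i − Σ_{j<i} ((v_i · u_j) / (u_j · u_j)) · u_j.

Step by step this gives:
  u_1 = (-1, 0, 1)
  u_2 = (0, 1, 0)
  u_3 = (1, 0, 1)

Orthogonality check:
  u_2 · u_1 = 0 (should be 0)
  u_3 · u_1 = 0 (should be 0)
  u_3 · u_2 = 0 (should be 0)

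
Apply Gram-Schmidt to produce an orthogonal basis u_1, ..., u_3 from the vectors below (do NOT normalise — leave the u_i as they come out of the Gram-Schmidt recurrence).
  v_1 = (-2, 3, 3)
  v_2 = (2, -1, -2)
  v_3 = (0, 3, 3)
Orthogonal basis:
  u_1 = (-2, 3, 3)
  u_2 = (9/11, 17/22, -5/22)
  u_3 = (18/29, -12/29, 24/29)

Apply the Gram-Schmidt recurrence
  u_1 = v_1
  u_i = v_i − Σ_{j<i} ((v_i · u_j) / (u_j · u_j)) · u_j.

Step by step this gives:
  u_1 = (-2, 3, 3)
  u_2 = (9/11, 17/22, -5/22)
  u_3 = (18/29, -12/29, 24/29)

Orthogonality check:
  u_2 · u_1 = 0 (should be 0)
  u_3 · u_1 = 0 (should be 0)
  u_3 · u_2 = 0 (should be 0)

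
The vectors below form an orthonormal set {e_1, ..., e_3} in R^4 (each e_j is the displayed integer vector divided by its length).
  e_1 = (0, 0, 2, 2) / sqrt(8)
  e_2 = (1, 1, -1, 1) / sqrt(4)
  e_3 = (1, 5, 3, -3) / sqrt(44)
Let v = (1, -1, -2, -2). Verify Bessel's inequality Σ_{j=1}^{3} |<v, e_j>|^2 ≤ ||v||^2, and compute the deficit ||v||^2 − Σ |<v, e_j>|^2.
Σ |<v, e_j>|^2 = 92/11; ||v||^2 = 10; deficit = 18/11

Write each e_j = u_j / sqrt(<u_j, u_j>) where u_j is the displayed integer vector. Then <v, e_j> = <v, u_j> / sqrt(<u_j, u_j>), so |<v, e_j>|^2 = <v, u_j>^2 / <u_j, u_j>.
Coefficients: <v, e_1> = -8/sqrt(8), <v, e_2> = 0/sqrt(4), <v, e_3> = -4/sqrt(44).
Square and sum: Σ |<v, e_j>|^2 = 92/11.
Compute ||v||^2 = v·v = 10.
Deficit = 10 − 92/11 = 18/11 ≥ 0, confirming Bessel's inequality. (The deficit equals ||v − Σ <v,e_j> e_j||^2, the squared distance from v to span{e_j}.)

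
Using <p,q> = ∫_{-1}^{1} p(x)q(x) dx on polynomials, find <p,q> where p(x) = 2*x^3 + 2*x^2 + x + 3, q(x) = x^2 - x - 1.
<p,q> = -6

Expand the product: p(x)·q(x) = 2*x^5 - 3*x^3 - 4*x - 3.
∫_{-1}^{1} of each monomial x^k gives [2/(k+1) if k even, 0 if k odd]. Integrating term-by-term (or equivalently evaluating the antiderivative F(x) = x^6/3 - 3*x^4/4 - 2*x^2 - 3*x at the endpoints):
  F(1) − F(−1) = -65/12 − (7/12) = -6.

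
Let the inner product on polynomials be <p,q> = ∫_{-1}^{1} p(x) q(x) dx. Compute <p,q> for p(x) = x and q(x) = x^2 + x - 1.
<p,q> = 2/3

Expand the product: p(x)·q(x) = x^3 + x^2 - x.
∫_{-1}^{1} of each monomial x^k gives [2/(k+1) if k even, 0 if k odd]. Integrating term-by-term (or equivalently evaluating the antiderivative F(x) = x^4/4 + x^3/3 - x^2/2 at the endpoints):
  F(1) − F(−1) = 1/12 − (-7/12) = 2/3.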